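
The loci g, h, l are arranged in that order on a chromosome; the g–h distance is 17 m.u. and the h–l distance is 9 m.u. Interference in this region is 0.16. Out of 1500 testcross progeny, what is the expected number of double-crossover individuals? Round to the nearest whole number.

19

Map distances give recombination frequencies of 0.170 and 0.090 for the two intervals.
With interference 0.16 (so coincidence = 0.84), expected double-crossover frequency = 0.170 × 0.090 × 0.84 = 0.01285.
Expected number = 0.01285 × 1500 = 19.28 ≈ 19.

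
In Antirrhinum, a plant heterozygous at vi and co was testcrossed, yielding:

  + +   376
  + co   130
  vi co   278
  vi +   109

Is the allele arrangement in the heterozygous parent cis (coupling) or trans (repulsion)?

The two most frequent classes are + + (376) and vi co (278); these are the parental (non-recombinant) types.
So the F1 carried + + on one chromosome and vi co on the other — the recessive alleles are on the same chromosome (cis / coupling).

cis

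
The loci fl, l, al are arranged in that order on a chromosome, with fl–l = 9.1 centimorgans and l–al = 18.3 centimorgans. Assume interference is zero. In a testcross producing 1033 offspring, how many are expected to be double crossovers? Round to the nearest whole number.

17

Map distances give recombination frequencies of 0.091 and 0.183 for the two intervals.
With no interference, expected double-crossover frequency = 0.091 × 0.183 = 0.01665.
Expected number = 0.01665 × 1033 = 17.20 ≈ 17.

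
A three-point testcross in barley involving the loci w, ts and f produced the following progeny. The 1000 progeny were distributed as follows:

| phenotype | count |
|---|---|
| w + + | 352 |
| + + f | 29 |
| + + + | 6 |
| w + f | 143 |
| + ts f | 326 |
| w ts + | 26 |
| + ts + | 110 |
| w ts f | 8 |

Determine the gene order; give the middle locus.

The two most frequent reciprocal classes, + ts f and w + +, are the parental types, so the F1 was + ts f / w + +.
The two rarest classes, w ts f and + + +, are the double crossovers. Comparing them with the parentals, only the w allele has switched, so w is the middle locus and the order is f – w – ts.

w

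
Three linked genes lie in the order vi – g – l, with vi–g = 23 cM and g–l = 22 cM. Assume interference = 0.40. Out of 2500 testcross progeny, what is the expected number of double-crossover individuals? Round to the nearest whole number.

Map distances give recombination frequencies of 0.230 and 0.220 for the two intervals.
With interference 0.40 (so coincidence = 0.60), expected double-crossover frequency = 0.230 × 0.220 × 0.60 = 0.03036.
Expected number = 0.03036 × 2500 = 75.90 ≈ 76.

76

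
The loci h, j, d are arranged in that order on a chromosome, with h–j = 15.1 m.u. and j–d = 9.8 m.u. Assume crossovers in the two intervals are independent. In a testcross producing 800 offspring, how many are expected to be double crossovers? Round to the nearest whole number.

Map distances give recombination frequencies of 0.151 and 0.098 for the two intervals.
With no interference, expected double-crossover frequency = 0.151 × 0.098 = 0.01480.
Expected number = 0.01480 × 800 = 11.84 ≈ 12.

12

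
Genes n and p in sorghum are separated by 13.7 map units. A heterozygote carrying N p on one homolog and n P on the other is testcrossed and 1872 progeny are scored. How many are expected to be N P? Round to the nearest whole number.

A map distance of 13.7 map units corresponds to a recombination frequency of 0.137.
The F1 is N p / n P, so N P is a recombinant gamete class with expected frequency r/2 = 0.137/2 = 0.0685.
Expected number = 0.0685 × 1872 = 128.23 ≈ 128.

128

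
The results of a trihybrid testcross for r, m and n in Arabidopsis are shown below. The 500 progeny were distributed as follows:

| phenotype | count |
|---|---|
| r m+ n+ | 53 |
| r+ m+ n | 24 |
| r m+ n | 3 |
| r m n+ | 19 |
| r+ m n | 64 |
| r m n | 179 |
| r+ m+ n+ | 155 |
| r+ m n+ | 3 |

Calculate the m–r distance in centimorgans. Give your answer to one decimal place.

24.6 centimorgans

The two most frequent reciprocal classes, r+ m+ n+ and r m n, are the parental types, so the F1 was r+ m+ n+ / r m n.
The two rarest classes, r+ m n+ and r m+ n, are the double crossovers. Comparing them with the parentals, only the m allele has switched, so m is the middle locus and the order is n – m – r.
Crossovers in the m–r interval produce the single-crossover classes r m+ n+ and r+ m n (53 + 64 = 117) plus the double crossovers (6).
RF(m–r) = (117 + 6) / 500 = 123/500 = 0.2460 → 24.6 centimorgans.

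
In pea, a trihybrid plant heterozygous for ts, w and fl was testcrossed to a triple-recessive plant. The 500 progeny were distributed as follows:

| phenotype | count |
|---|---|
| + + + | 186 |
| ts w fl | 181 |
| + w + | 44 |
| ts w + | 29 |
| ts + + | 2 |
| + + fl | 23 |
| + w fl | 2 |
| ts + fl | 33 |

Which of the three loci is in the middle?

ts

The two most frequent reciprocal classes, ts w fl and + + +, are the parental types, so the F1 was ts w fl / + + +.
The two rarest classes, + w fl and ts + +, are the double crossovers. Comparing them with the parentals, only the ts allele has switched, so ts is the middle locus and the order is w – ts – fl.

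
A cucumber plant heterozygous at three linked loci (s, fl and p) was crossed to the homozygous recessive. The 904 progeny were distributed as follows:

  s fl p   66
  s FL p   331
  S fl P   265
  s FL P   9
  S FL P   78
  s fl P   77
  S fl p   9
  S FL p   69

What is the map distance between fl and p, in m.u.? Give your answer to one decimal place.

The two most frequent reciprocal classes, S fl P and s FL p, are the parental types, so the F1 was S fl P / s FL p.
The two rarest classes, S fl p and s FL P, are the double crossovers. Comparing them with the parentals, only the p allele has switched, so p is the middle locus and the order is s – p – fl.
Crossovers in the p–fl interval produce the single-crossover classes S FL P and s fl p (78 + 66 = 144) plus the double crossovers (18).
RF(p–fl) = (144 + 18) / 904 = 162/904 = 0.1792 → 17.9 m.u.

17.9 m.u.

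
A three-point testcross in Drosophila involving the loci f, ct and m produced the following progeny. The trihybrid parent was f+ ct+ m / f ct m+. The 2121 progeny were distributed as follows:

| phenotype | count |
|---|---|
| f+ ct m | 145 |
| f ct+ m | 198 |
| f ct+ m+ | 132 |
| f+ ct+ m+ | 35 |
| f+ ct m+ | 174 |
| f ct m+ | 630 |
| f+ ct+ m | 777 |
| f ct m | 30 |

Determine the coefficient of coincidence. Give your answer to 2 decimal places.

The two rarest classes, f+ ct+ m+ and f ct m, are the double crossovers. Comparing them with the parentals, only the m allele has switched, so m is the middle locus and the order is f – m – ct.
f–m: (372 + 65)/2121 = 0.2060; m–ct: (277 + 65)/2121 = 0.1612.
Expected DCO frequency = 0.2060 × 0.1612 ≈ 0.03321; observed = 65/2121 ≈ 0.03065.
Coefficient of coincidence = 0.03065/0.03321 ≈ 0.92.

0.92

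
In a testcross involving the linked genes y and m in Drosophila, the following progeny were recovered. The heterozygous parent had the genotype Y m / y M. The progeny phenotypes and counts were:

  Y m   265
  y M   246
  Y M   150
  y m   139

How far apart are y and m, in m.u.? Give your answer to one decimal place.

36.1 m.u.

The recombinant classes are Y M and y m: 150 + 139 = 289.
Recombination frequency = 289/800 = 0.3613 ≈ 36.1%, i.e. 36.1 m.u.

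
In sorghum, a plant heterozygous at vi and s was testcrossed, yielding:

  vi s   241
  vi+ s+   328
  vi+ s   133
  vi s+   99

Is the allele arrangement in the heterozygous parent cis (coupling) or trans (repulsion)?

The two most frequent classes are vi+ s+ (328) and vi s (241); these are the parental (non-recombinant) types.
So the F1 carried vi+ s+ on one chromosome and vi s on the other — the recessive alleles are on the same chromosome (cis / coupling).

cis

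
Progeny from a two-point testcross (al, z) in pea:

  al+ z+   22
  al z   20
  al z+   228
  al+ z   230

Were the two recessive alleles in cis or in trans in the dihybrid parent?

The two most frequent classes are al+ z (230) and al z+ (228); these are the parental (non-recombinant) types.
So the F1 carried al+ z on one chromosome and al z+ on the other — the recessive alleles are on opposite chromosomes (trans / repulsion).

trans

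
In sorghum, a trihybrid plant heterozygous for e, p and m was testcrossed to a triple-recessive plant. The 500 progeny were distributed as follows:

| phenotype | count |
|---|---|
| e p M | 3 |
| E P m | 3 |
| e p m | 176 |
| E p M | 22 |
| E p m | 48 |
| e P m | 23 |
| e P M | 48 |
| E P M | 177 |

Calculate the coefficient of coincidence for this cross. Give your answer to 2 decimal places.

0.58

The two most frequent reciprocal classes, E P M and e p m, are the parental types, so the F1 was E P M / e p m.
The two rarest classes, E P m and e p M, are the double crossovers. Comparing them with the parentals, only the m allele has switched, so m is the middle locus and the order is p – m – e.
p–m: (45 + 6)/500 = 0.1020; m–e: (96 + 6)/500 = 0.2040.
Expected DCO frequency = 0.1020 × 0.2040 ≈ 0.02081; observed = 6/500 ≈ 0.01200.
Coefficient of coincidence = 0.01200/0.02081 ≈ 0.58.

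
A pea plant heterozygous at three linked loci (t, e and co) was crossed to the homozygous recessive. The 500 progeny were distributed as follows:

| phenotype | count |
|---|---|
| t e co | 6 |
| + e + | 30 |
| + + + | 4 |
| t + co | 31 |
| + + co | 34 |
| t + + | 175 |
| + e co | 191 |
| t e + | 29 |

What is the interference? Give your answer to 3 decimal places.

0.035

The two most frequent reciprocal classes, + e co and t + +, are the parental types, so the F1 was + e co / t + +.
The two rarest classes, t e co and + + +, are the double crossovers. Comparing them with the parentals, only the t allele has switched, so t is the middle locus and the order is co – t – e.
co–t: (61 + 10)/500 = 0.1420; t–e: (63 + 10)/500 = 0.1460.
Expected DCO frequency = 0.1420 × 0.1460 ≈ 0.02073; observed = 10/500 ≈ 0.02000.
Coefficient of coincidence = 0.02000/0.02073 ≈ 0.965; interference = 1 − 0.965 = 0.035.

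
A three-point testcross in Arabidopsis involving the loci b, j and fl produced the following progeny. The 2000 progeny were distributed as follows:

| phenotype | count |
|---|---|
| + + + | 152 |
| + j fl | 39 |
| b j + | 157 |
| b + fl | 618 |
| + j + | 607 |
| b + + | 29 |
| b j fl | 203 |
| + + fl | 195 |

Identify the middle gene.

The two most frequent reciprocal classes, + j + and b + fl, are the parental types, so the F1 was + j + / b + fl.
The two rarest classes, + j fl and b + +, are the double crossovers. Comparing them with the parentals, only the fl allele has switched, so fl is the middle locus and the order is j – fl – b.

fl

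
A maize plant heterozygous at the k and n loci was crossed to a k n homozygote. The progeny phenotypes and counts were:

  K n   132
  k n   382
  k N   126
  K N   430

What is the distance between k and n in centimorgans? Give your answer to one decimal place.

The two most frequent classes, K N (430) and k n (382), are the parental types, so the F1 was K N / k n.
The recombinant classes are K n and k N: 132 + 126 = 258.
Recombination frequency = 258/1070 = 0.2411 ≈ 24.1%, i.e. 24.1 centimorgans.

24.1 centimorgans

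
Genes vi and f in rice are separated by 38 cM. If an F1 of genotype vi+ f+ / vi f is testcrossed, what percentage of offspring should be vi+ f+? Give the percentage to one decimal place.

A map distance of 38 cM corresponds to a recombination frequency of 0.380.
The F1 is vi+ f+ / vi f, so vi+ f+ is a parental gamete class with expected frequency (1 − r)/2 = 0.620/2 = 0.3100.
That is 0.3100 = 31.0% of the progeny.

31.0%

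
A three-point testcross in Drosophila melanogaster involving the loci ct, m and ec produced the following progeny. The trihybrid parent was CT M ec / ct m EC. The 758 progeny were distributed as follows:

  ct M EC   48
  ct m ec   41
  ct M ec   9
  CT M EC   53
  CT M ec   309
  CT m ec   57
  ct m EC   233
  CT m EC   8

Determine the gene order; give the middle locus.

ct

The two rarest classes, ct M ec and CT m EC, are the double crossovers. Comparing them with the parentals, only the ct allele has switched, so ct is the middle locus and the order is ec – ct – m.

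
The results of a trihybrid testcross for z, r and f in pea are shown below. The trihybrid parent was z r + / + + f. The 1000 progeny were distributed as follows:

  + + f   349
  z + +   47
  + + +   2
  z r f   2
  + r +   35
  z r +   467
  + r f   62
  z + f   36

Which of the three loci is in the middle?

f

The two rarest classes, z r f and + + +, are the double crossovers. Comparing them with the parentals, only the f allele has switched, so f is the middle locus and the order is z – f – r.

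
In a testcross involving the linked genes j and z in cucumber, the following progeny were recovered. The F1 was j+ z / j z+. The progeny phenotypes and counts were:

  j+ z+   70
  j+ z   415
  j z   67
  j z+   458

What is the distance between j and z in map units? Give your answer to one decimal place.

The recombinant classes are j+ z+ and j z: 70 + 67 = 137.
Recombination frequency = 137/1010 = 0.1356 ≈ 13.6%, i.e. 13.6 map units.

13.6 map units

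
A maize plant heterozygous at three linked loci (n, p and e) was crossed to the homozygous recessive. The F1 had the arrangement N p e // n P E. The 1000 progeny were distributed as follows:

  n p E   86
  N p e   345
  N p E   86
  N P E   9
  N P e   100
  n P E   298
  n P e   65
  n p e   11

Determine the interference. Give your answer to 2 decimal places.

0.43

The two rarest classes, n p e and N P E, are the double crossovers. Comparing them with the parentals, only the n allele has switched, so n is the middle locus and the order is p – n – e.
p–n: (186 + 20)/1000 = 0.2060; n–e: (151 + 20)/1000 = 0.1710.
Expected DCO frequency = 0.2060 × 0.1710 ≈ 0.03523; observed = 20/1000 ≈ 0.02000.
Coefficient of coincidence = 0.02000/0.03523 ≈ 0.57; interference = 1 − 0.57 = 0.43.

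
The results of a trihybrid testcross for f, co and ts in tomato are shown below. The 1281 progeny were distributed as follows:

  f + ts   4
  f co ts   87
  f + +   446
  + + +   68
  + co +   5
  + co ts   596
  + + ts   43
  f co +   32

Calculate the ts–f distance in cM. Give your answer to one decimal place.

12.8 cM

The two most frequent reciprocal classes, + co ts and f + +, are the parental types, so the F1 was + co ts / f + +.
The two rarest classes, + co + and f + ts, are the double crossovers. Comparing them with the parentals, only the ts allele has switched, so ts is the middle locus and the order is f – ts – co.
Crossovers in the f–ts interval produce the single-crossover classes f co ts and + + + (87 + 68 = 155) plus the double crossovers (9).
RF(f–ts) = (155 + 9) / 1281 = 164/1281 = 0.1280 → 12.8 cM.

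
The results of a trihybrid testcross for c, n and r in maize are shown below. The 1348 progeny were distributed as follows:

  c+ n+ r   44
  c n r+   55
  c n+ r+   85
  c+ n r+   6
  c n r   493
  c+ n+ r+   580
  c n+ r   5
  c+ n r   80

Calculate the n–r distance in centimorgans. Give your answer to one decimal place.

8.2 centimorgans

The two most frequent reciprocal classes, c+ n+ r+ and c n r, are the parental types, so the F1 was c+ n+ r+ / c n r.
The two rarest classes, c+ n r+ and c n+ r, are the double crossovers. Comparing them with the parentals, only the n allele has switched, so n is the middle locus and the order is r – n – c.
Crossovers in the r–n interval produce the single-crossover classes c+ n+ r and c n r+ (44 + 55 = 99) plus the double crossovers (11).
RF(r–n) = (99 + 11) / 1348 = 110/1348 = 0.0816 → 8.2 centimorgans.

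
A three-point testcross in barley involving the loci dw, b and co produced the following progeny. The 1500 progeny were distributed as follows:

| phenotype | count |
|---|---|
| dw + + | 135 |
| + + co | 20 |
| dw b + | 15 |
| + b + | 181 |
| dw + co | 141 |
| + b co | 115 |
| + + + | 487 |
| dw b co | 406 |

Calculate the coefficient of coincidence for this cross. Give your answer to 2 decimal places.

0.52

The two most frequent reciprocal classes, + + + and dw b co, are the parental types, so the F1 was + + + / dw b co.
The two rarest classes, + + co and dw b +, are the double crossovers. Comparing them with the parentals, only the co allele has switched, so co is the middle locus and the order is b – co – dw.
b–co: (322 + 35)/1500 = 0.2380; co–dw: (250 + 35)/1500 = 0.1900.
Expected DCO frequency = 0.2380 × 0.1900 ≈ 0.04522; observed = 35/1500 ≈ 0.02333.
Coefficient of coincidence = 0.02333/0.04522 ≈ 0.52.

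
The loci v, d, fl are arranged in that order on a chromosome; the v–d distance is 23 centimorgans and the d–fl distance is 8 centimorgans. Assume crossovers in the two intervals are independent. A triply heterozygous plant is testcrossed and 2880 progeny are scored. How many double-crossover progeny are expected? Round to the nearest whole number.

Map distances give recombination frequencies of 0.230 and 0.080 for the two intervals.
With no interference, expected double-crossover frequency = 0.230 × 0.080 = 0.01840.
Expected number = 0.01840 × 2880 = 52.99 ≈ 53.

53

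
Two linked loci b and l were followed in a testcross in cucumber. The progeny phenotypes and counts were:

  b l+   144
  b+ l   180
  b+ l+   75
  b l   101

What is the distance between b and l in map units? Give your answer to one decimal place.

The two most frequent classes, b+ l (180) and b l+ (144), are the parental types, so the F1 was b+ l / b l+.
The recombinant classes are b+ l+ and b l: 75 + 101 = 176.
Recombination frequency = 176/500 = 0.3520 ≈ 35.2%, i.e. 35.2 map units.

35.2 map units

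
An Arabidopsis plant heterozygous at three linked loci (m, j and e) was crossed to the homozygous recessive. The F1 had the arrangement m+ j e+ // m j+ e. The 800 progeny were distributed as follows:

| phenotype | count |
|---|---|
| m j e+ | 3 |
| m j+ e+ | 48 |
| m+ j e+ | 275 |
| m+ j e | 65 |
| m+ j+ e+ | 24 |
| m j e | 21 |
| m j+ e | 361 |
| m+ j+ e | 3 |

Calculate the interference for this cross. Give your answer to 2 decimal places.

0.21

The two rarest classes, m j e+ and m+ j+ e, are the double crossovers. Comparing them with the parentals, only the m allele has switched, so m is the middle locus and the order is j – m – e.
j–m: (45 + 6)/800 = 0.0638; m–e: (113 + 6)/800 = 0.1487.
Expected DCO frequency = 0.0638 × 0.1487 ≈ 0.00949; observed = 6/800 ≈ 0.00750.
Coefficient of coincidence = 0.00750/0.00949 ≈ 0.79; interference = 1 − 0.79 = 0.21.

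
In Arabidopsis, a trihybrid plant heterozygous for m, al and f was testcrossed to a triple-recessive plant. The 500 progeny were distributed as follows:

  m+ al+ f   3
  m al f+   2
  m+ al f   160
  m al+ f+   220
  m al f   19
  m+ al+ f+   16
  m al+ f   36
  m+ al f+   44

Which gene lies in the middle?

The two most frequent reciprocal classes, m+ al f and m al+ f+, are the parental types, so the F1 was m+ al f / m al+ f+.
The two rarest classes, m+ al+ f and m al f+, are the double crossovers. Comparing them with the parentals, only the al allele has switched, so al is the middle locus and the order is f – al – m.

al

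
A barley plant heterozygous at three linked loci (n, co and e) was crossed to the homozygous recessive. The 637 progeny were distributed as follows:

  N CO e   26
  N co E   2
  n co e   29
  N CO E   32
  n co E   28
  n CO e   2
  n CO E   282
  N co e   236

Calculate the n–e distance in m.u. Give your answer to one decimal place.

10.2 m.u.

The two most frequent reciprocal classes, N co e and n CO E, are the parental types, so the F1 was N co e / n CO E.
The two rarest classes, N co E and n CO e, are the double crossovers. Comparing them with the parentals, only the e allele has switched, so e is the middle locus and the order is n – e – co.
Crossovers in the n–e interval produce the single-crossover classes n co e and N CO E (29 + 32 = 61) plus the double crossovers (4).
RF(n–e) = (61 + 4) / 637 = 65/637 = 0.1020 → 10.2 m.u.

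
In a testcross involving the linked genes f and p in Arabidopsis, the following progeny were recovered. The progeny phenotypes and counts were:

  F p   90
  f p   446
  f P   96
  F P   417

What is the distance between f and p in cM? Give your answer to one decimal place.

17.7 cM

The two most frequent classes, F P (417) and f p (446), are the parental types, so the F1 was F P / f p.
The recombinant classes are F p and f P: 90 + 96 = 186.
Recombination frequency = 186/1049 = 0.1773 ≈ 17.7%, i.e. 17.7 cM.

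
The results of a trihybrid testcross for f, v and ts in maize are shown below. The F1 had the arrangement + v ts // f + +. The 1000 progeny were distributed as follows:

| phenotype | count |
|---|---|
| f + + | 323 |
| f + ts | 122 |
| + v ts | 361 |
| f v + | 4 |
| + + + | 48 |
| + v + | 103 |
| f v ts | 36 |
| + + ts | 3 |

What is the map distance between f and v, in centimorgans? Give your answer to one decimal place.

The two rarest classes, + + ts and f v +, are the double crossovers. Comparing them with the parentals, only the v allele has switched, so v is the middle locus and the order is ts – v – f.
Crossovers in the v–f interval produce the single-crossover classes f v ts and + + + (36 + 48 = 84) plus the double crossovers (7).
RF(v–f) = (84 + 7) / 1000 = 91/1000 = 0.0910 → 9.1 centimorgans.

9.1 centimorgans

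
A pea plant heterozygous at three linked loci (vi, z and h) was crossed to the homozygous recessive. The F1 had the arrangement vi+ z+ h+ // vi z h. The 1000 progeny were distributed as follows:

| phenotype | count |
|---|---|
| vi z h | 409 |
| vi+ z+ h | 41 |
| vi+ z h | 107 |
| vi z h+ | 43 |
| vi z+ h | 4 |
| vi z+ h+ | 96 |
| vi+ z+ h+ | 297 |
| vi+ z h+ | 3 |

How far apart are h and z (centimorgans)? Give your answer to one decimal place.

9.1 centimorgans

The two rarest classes, vi+ z h+ and vi z+ h, are the double crossovers. Comparing them with the parentals, only the z allele has switched, so z is the middle locus and the order is h – z – vi.
Crossovers in the h–z interval produce the single-crossover classes vi+ z+ h and vi z h+ (41 + 43 = 84) plus the double crossovers (7).
RF(h–z) = (84 + 7) / 1000 = 91/1000 = 0.0910 → 9.1 centimorgans.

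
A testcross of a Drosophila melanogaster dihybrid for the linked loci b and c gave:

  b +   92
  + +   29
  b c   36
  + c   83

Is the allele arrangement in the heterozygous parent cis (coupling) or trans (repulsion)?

trans

The two most frequent classes are + c (83) and b + (92); these are the parental (non-recombinant) types.
So the F1 carried + c on one chromosome and b + on the other — the recessive alleles are on opposite chromosomes (trans / repulsion).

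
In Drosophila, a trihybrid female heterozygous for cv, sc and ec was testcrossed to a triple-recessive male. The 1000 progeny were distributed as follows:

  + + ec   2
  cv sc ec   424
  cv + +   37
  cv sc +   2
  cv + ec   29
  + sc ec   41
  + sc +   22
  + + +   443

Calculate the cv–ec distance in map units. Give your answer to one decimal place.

The two most frequent reciprocal classes, cv sc ec and + + +, are the parental types, so the F1 was cv sc ec / + + +.
The two rarest classes, cv sc + and + + ec, are the double crossovers. Comparing them with the parentals, only the ec allele has switched, so ec is the middle locus and the order is cv – ec – sc.
Crossovers in the cv–ec interval produce the single-crossover classes + sc ec and cv + + (41 + 37 = 78) plus the double crossovers (4).
RF(cv–ec) = (78 + 4) / 1000 = 82/1000 = 0.0820 → 8.2 map units.

8.2 map units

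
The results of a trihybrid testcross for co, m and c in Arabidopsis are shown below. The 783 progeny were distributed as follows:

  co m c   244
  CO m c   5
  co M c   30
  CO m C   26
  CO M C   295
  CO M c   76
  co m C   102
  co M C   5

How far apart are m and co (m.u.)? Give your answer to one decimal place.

8.4 m.u.

The two most frequent reciprocal classes, CO M C and co m c, are the parental types, so the F1 was CO M C / co m c.
The two rarest classes, co M C and CO m c, are the double crossovers. Comparing them with the parentals, only the co allele has switched, so co is the middle locus and the order is m – co – c.
Crossovers in the m–co interval produce the single-crossover classes CO m C and co M c (26 + 30 = 56) plus the double crossovers (10).
RF(m–co) = (56 + 10) / 783 = 66/783 = 0.0843 → 8.4 m.u.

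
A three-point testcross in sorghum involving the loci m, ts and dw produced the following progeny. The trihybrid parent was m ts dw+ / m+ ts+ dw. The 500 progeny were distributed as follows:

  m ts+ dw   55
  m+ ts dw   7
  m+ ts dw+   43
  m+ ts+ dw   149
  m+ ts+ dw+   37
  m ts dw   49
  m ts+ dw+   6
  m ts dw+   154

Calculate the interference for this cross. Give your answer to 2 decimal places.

0.41

The two rarest classes, m ts+ dw+ and m+ ts dw, are the double crossovers. Comparing them with the parentals, only the ts allele has switched, so ts is the middle locus and the order is m – ts – dw.
m–ts: (98 + 13)/500 = 0.2220; ts–dw: (86 + 13)/500 = 0.1980.
Expected DCO frequency = 0.2220 × 0.1980 ≈ 0.04396; observed = 13/500 ≈ 0.02600.
Coefficient of coincidence = 0.02600/0.04396 ≈ 0.59; interference = 1 − 0.59 = 0.41.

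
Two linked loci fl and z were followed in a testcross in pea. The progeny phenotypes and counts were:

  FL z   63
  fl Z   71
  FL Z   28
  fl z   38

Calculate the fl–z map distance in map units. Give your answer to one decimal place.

The two most frequent classes, FL z (63) and fl Z (71), are the parental types, so the F1 was FL z / fl Z.
The recombinant classes are FL Z and fl z: 28 + 38 = 66.
Recombination frequency = 66/200 = 0.3300 ≈ 33.0%, i.e. 33.0 map units.

33.0 map units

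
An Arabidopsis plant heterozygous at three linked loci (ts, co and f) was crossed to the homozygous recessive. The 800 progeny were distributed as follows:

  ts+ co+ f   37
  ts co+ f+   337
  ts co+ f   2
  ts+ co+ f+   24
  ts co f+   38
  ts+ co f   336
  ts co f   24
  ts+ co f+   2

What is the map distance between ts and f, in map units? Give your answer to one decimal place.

6.5 map units

The two most frequent reciprocal classes, ts co+ f+ and ts+ co f, are the parental types, so the F1 was ts co+ f+ / ts+ co f.
The two rarest classes, ts co+ f and ts+ co f+, are the double crossovers. Comparing them with the parentals, only the f allele has switched, so f is the middle locus and the order is ts – f – co.
Crossovers in the ts–f interval produce the single-crossover classes ts+ co+ f+ and ts co f (24 + 24 = 48) plus the double crossovers (4).
RF(ts–f) = (48 + 4) / 800 = 52/800 = 0.0650 → 6.5 map units.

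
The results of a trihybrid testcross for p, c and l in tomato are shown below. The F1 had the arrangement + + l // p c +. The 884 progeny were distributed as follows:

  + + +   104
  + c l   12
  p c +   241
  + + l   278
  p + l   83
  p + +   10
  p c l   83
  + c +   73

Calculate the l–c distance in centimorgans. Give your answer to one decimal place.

The two rarest classes, + c l and p + +, are the double crossovers. Comparing them with the parentals, only the c allele has switched, so c is the middle locus and the order is p – c – l.
Crossovers in the c–l interval produce the single-crossover classes + + + and p c l (104 + 83 = 187) plus the double crossovers (22).
RF(c–l) = (187 + 22) / 884 = 209/884 = 0.2364 → 23.6 centimorgans.

23.6 centimorgans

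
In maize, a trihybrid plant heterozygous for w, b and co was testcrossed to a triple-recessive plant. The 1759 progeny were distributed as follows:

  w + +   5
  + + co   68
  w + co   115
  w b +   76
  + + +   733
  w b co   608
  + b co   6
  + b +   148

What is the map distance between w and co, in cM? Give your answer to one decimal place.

8.8 cM

The two most frequent reciprocal classes, + + + and w b co, are the parental types, so the F1 was + + + / w b co.
The two rarest classes, w + + and + b co, are the double crossovers. Comparing them with the parentals, only the w allele has switched, so w is the middle locus and the order is b – w – co.
Crossovers in the w–co interval produce the single-crossover classes + + co and w b + (68 + 76 = 144) plus the double crossovers (11).
RF(w–co) = (144 + 11) / 1759 = 155/1759 = 0.0881 → 8.8 cM.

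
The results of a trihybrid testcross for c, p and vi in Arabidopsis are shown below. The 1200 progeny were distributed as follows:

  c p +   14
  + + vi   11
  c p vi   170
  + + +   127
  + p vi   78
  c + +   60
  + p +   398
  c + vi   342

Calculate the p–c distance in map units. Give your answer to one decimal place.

26.8 map units

The two most frequent reciprocal classes, + p + and c + vi, are the parental types, so the F1 was + p + / c + vi.
The two rarest classes, c p + and + + vi, are the double crossovers. Comparing them with the parentals, only the c allele has switched, so c is the middle locus and the order is vi – c – p.
Crossovers in the c–p interval produce the single-crossover classes + + + and c p vi (127 + 170 = 297) plus the double crossovers (25).
RF(c–p) = (297 + 25) / 1200 = 322/1200 = 0.2683 → 26.8 map units.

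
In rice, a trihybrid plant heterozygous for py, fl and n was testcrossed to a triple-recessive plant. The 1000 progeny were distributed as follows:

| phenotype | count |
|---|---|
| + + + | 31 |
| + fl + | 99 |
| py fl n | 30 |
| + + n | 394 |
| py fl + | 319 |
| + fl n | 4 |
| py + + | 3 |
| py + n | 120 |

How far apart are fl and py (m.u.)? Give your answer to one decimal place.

The two most frequent reciprocal classes, py fl + and + + n, are the parental types, so the F1 was py fl + / + + n.
The two rarest classes, py + + and + fl n, are the double crossovers. Comparing them with the parentals, only the fl allele has switched, so fl is the middle locus and the order is n – fl – py.
Crossovers in the fl–py interval produce the single-crossover classes + fl + and py + n (99 + 120 = 219) plus the double crossovers (7).
RF(fl–py) = (219 + 7) / 1000 = 226/1000 = 0.2260 → 22.6 m.u.

22.6 m.u.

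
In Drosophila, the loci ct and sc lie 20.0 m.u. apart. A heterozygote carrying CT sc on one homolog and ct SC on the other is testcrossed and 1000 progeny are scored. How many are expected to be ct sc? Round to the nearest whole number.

100

A map distance of 20.0 m.u. corresponds to a recombination frequency of 0.200.
The F1 is CT sc / ct SC, so ct sc is a recombinant gamete class with expected frequency r/2 = 0.200/2 = 0.1000.
Expected number = 0.1000 × 1000 = 100.00 ≈ 100.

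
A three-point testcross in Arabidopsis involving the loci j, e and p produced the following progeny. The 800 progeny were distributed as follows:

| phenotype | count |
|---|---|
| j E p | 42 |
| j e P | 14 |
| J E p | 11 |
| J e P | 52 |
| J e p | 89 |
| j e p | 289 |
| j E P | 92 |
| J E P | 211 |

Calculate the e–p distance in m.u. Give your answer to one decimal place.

14.9 m.u.

The two most frequent reciprocal classes, J E P and j e p, are the parental types, so the F1 was J E P / j e p.
The two rarest classes, J E p and j e P, are the double crossovers. Comparing them with the parentals, only the p allele has switched, so p is the middle locus and the order is e – p – j.
Crossovers in the e–p interval produce the single-crossover classes J e P and j E p (52 + 42 = 94) plus the double crossovers (25).
RF(e–p) = (94 + 25) / 800 = 119/800 = 0.1487 → 14.9 m.u.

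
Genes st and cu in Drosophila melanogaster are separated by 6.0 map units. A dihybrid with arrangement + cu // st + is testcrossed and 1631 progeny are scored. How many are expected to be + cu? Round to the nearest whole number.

A map distance of 6.0 map units corresponds to a recombination frequency of 0.060.
The F1 is + cu / st +, so + cu is a parental gamete class with expected frequency (1 − r)/2 = 0.940/2 = 0.4700.
Expected number = 0.4700 × 1631 = 766.57 ≈ 767.

767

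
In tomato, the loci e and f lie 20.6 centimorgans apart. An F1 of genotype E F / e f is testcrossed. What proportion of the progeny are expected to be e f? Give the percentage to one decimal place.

39.7%

A map distance of 20.6 centimorgans corresponds to a recombination frequency of 0.206.
The F1 is E F / e f, so e f is a parental gamete class with expected frequency (1 − r)/2 = 0.794/2 = 0.3970.
That is 0.3970 = 39.7% of the progeny.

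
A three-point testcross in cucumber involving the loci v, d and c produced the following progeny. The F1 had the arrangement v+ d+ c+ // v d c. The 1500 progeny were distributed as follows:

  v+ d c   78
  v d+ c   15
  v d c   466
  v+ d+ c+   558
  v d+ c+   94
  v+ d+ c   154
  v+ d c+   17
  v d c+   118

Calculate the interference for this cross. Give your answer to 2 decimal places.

The two rarest classes, v+ d c+ and v d+ c, are the double crossovers. Comparing them with the parentals, only the d allele has switched, so d is the middle locus and the order is c – d – v.
c–d: (272 + 32)/1500 = 0.2027; d–v: (172 + 32)/1500 = 0.1360.
Expected DCO frequency = 0.2027 × 0.1360 ≈ 0.02757; observed = 32/1500 ≈ 0.02133.
Coefficient of coincidence = 0.02133/0.02757 ≈ 0.77; interference = 1 − 0.77 = 0.23.

0.23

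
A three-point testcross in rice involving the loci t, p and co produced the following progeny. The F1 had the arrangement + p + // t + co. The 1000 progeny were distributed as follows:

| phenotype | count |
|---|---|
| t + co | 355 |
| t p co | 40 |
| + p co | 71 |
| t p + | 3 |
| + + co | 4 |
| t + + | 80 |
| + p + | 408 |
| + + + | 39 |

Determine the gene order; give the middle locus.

The two rarest classes, t p + and + + co, are the double crossovers. Comparing them with the parentals, only the t allele has switched, so t is the middle locus and the order is co – t – p.

t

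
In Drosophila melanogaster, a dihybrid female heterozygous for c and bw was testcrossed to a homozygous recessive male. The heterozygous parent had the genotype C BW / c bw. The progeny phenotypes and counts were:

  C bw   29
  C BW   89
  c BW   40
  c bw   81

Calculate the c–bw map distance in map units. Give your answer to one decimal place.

The recombinant classes are C bw and c BW: 29 + 40 = 69.
Recombination frequency = 69/239 = 0.2887 ≈ 28.9%, i.e. 28.9 map units.

28.9 map units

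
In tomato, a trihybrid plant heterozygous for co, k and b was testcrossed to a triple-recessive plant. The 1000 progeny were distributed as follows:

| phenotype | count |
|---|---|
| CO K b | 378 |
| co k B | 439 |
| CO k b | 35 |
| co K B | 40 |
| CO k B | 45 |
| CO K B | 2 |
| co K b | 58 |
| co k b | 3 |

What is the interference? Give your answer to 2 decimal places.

The two most frequent reciprocal classes, co k B and CO K b, are the parental types, so the F1 was co k B / CO K b.
The two rarest classes, co k b and CO K B, are the double crossovers. Comparing them with the parentals, only the b allele has switched, so b is the middle locus and the order is k – b – co.
k–b: (75 + 5)/1000 = 0.0800; b–co: (103 + 5)/1000 = 0.1080.
Expected DCO frequency = 0.0800 × 0.1080 ≈ 0.00864; observed = 5/1000 ≈ 0.00500.
Coefficient of coincidence = 0.00500/0.00864 ≈ 0.58; interference = 1 − 0.58 = 0.42.

0.42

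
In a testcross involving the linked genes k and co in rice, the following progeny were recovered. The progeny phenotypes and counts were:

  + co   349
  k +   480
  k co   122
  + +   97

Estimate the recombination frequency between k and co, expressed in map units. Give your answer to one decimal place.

20.9 map units

The two most frequent classes, + co (349) and k + (480), are the parental types, so the F1 was + co / k +.
The recombinant classes are + + and k co: 97 + 122 = 219.
Recombination frequency = 219/1048 = 0.2090 ≈ 20.9%, i.e. 20.9 map units.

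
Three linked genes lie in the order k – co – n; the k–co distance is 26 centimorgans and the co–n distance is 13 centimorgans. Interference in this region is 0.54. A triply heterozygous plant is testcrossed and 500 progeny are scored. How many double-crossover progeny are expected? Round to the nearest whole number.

8

Map distances give recombination frequencies of 0.260 and 0.130 for the two intervals.
With interference 0.54 (so coincidence = 0.46), expected double-crossover frequency = 0.260 × 0.130 × 0.46 = 0.01555.
Expected number = 0.01555 × 500 = 7.77 ≈ 8.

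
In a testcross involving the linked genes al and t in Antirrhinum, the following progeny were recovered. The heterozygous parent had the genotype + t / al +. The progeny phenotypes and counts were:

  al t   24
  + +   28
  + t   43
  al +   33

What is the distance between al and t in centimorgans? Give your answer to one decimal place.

40.6 centimorgans

The recombinant classes are + + and al t: 28 + 24 = 52.
Recombination frequency = 52/128 = 0.4062 ≈ 40.6%, i.e. 40.6 centimorgans.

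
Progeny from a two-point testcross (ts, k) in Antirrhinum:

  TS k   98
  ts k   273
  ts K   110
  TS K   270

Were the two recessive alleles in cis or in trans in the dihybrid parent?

cis

The two most frequent classes are TS K (270) and ts k (273); these are the parental (non-recombinant) types.
So the F1 carried TS K on one chromosome and ts k on the other — the recessive alleles are on the same chromosome (cis / coupling).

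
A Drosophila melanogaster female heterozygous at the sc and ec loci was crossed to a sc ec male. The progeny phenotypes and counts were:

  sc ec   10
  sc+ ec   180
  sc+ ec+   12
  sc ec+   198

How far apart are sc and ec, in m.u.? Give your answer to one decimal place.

5.5 m.u.

The two most frequent classes, sc+ ec (180) and sc ec+ (198), are the parental types, so the F1 was sc+ ec / sc ec+.
The recombinant classes are sc+ ec+ and sc ec: 12 + 10 = 22.
Recombination frequency = 22/400 = 0.0550 ≈ 5.5%, i.e. 5.5 m.u.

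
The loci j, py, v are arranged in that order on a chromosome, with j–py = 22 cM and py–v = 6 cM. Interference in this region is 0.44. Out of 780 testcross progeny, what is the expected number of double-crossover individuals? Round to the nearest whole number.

Map distances give recombination frequencies of 0.220 and 0.060 for the two intervals.
With interference 0.44 (so coincidence = 0.56), expected double-crossover frequency = 0.220 × 0.060 × 0.56 = 0.00739.
Expected number = 0.00739 × 780 = 5.77 ≈ 6.

6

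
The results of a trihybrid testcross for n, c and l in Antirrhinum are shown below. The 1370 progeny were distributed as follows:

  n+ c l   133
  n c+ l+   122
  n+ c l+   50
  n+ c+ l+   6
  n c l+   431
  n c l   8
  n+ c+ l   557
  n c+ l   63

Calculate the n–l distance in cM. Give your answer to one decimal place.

9.3 cM

The two most frequent reciprocal classes, n c l+ and n+ c+ l, are the parental types, so the F1 was n c l+ / n+ c+ l.
The two rarest classes, n c l and n+ c+ l+, are the double crossovers. Comparing them with the parentals, only the l allele has switched, so l is the middle locus and the order is c – l – n.
Crossovers in the l–n interval produce the single-crossover classes n+ c l+ and n c+ l (50 + 63 = 113) plus the double crossovers (14).
RF(l–n) = (113 + 14) / 1370 = 127/1370 = 0.0927 → 9.3 cM.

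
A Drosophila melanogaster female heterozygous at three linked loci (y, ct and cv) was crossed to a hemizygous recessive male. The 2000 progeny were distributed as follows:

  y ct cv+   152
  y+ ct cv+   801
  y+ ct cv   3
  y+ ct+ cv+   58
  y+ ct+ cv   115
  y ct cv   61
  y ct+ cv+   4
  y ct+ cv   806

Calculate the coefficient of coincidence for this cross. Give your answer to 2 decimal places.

0.41

The two most frequent reciprocal classes, y ct+ cv and y+ ct cv+, are the parental types, so the F1 was y ct+ cv / y+ ct cv+.
The two rarest classes, y ct+ cv+ and y+ ct cv, are the double crossovers. Comparing them with the parentals, only the cv allele has switched, so cv is the middle locus and the order is y – cv – ct.
y–cv: (267 + 7)/2000 = 0.1370; cv–ct: (119 + 7)/2000 = 0.0630.
Expected DCO frequency = 0.1370 × 0.0630 ≈ 0.00863; observed = 7/2000 ≈ 0.00350.
Coefficient of coincidence = 0.00350/0.00863 ≈ 0.41.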